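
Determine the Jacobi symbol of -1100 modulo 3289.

Reduce the numerator: -1100 ≡ 2189 (mod 3289), so (-1100|3289) = (2189|3289).
2189 ≡ 1 (mod 4), so quadratic reciprocity gives (2189|3289) = (3289|2189). Reduce: 3289 ≡ 1100 (mod 2189). Now have (1100|2189).
Factor out 2: 1100 = 2^2·275. Since 2189 ≡ 5 (mod 8), (2|2189) = -1, and (2|2189)^2 = +1. Now have (275|2189).
2189 ≡ 1 (mod 4), so quadratic reciprocity gives (275|2189) = (2189|275). Reduce: 2189 ≡ 264 (mod 275). Now have (264|275).
Factor out 2: 264 = 2^3·33. Since 275 ≡ 3 (mod 8), (2|275) = -1, and (2|275)^3 = -1. Now have -(33|275).
33 ≡ 1 (mod 4), so quadratic reciprocity gives (33|275) = (275|33). Reduce: 275 ≡ 11 (mod 33). Now have -(11|33).
33 ≡ 1 (mod 4), so quadratic reciprocity gives (11|33) = (33|11). Reduce: 33 ≡ 0 (mod 11). Now have -(0|11).
The numerator is now 0 with denominator 11 > 1: the symbol is 0.

0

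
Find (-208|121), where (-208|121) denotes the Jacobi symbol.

1

(-208|121)
  = (208|121)    [121 ≡ 1 mod 4 ⇒ (-1|121) = +1]
  = (87|121)    [208 ≡ 87 mod 121]
  = (121|87)    [QR: 121 ≡ 1 mod 4, sign kept]
  = (34|87)    [121 ≡ 34 mod 87]
  = (17|87)    [87 ≡ 7 mod 8 ⇒ (2|87) = +1]
  = (87|17)    [QR: 17 ≡ 1 mod 4, sign kept]
  = (2|17)    [87 ≡ 2 mod 17]
  = (1|17)    [17 ≡ 1 mod 8 ⇒ (2|17) = +1]
  = 1    [(1|17) = 1]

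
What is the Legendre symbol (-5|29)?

1

(-5|29)
  = (24|29)    [-5 ≡ 24 mod 29]
  = -(3|29)    [29 ≡ 5 mod 8 ⇒ (2|29)^3 = -1]
  = -(29|3)    [QR: 29 ≡ 1 mod 4, sign kept]
  = -(2|3)    [29 ≡ 2 mod 3]
  = (1|3)    [3 ≡ 3 mod 8 ⇒ (2|3) = -1]
  = 1    [(1|3) = 1]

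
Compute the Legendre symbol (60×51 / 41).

-1

By multiplicativity, (60·51 / 41) = (60 / 41)·(51 / 41).
First factor (60 / 41):
Reduce the numerator: 60 ≡ 19 (mod 41), so (60 / 41) = (19 / 41).
41 ≡ 1 (mod 4), so quadratic reciprocity gives (19 / 41) = (41 / 19). Reduce: 41 ≡ 3 (mod 19). Now have (3 / 19).
Both 3 ≡ 3 and 19 ≡ 3 (mod 4), so reciprocity gives (3 / 19) = -(19 / 3). Reduce: 19 ≡ 1 (mod 3). Now have -(1 / 3).
(1 / 3) = 1. Collecting the sign factors: -1.
Second factor (51 / 41):
Reduce the numerator: 51 ≡ 10 (mod 41), so (51 / 41) = (10 / 41).
Factor out 2: 10 = 2·5. Since 41 ≡ 1 (mod 8), (2 / 41) = +1. Now have (5 / 41).
5 ≡ 1 (mod 4), so quadratic reciprocity gives (5 / 41) = (41 / 5). Reduce: 41 ≡ 1 (mod 5). Now have (1 / 5).
(1 / 5) = 1. Collecting the sign factors: 1.
Product: (-1)·(1) = -1.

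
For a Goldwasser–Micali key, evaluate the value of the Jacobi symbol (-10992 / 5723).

1

(-10992 / 5723)
  = (454 / 5723)    [-10992 ≡ 454 mod 5723]
  = -(227 / 5723)    [5723 ≡ 3 mod 8 ⇒ (2 / 5723) = -1]
  = (5723 / 227)    [QR: both ≡ 3 mod 4, sign flips]
  = (48 / 227)    [5723 ≡ 48 mod 227]
  = (3 / 227)    [227 ≡ 3 mod 8 ⇒ (2 / 227)^4 = +1]
  = -(227 / 3)    [QR: both ≡ 3 mod 4, sign flips]
  = -(2 / 3)    [227 ≡ 2 mod 3]
  = (1 / 3)    [3 ≡ 3 mod 8 ⇒ (2 / 3) = -1]
  = 1    [(1 / 3) = 1]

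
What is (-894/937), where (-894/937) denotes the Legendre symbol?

Reduce the numerator: -894 ≡ 43 (mod 937), so (-894/937) = (43/937).
937 ≡ 1 (mod 4), so quadratic reciprocity gives (43/937) = (937/43). Reduce: 937 ≡ 34 (mod 43). Now have (34/43).
Factor out 2: 34 = 2·17. Since 43 ≡ 3 (mod 8), (2/43) = -1. Now have -(17/43).
17 ≡ 1 (mod 4), so quadratic reciprocity gives (17/43) = (43/17). Reduce: 43 ≡ 9 (mod 17). Now have -(9/17).
9 ≡ 1 (mod 4), so quadratic reciprocity gives (9/17) = (17/9). Reduce: 17 ≡ 8 (mod 9). Now have -(8/9).
Factor out 2: 8 = 2^3. Since 9 ≡ 1 (mod 8), (2/9) = +1, and (2/9)^3 = +1. Now have -(1/9).
(1/9) = 1. Collecting the sign factors: -1.

-1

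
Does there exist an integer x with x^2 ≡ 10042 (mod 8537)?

(10042/8537)
  = (1505/8537)    [10042 ≡ 1505 mod 8537]
  = (8537/1505)    [QR: 1505 ≡ 1 mod 4, sign kept]
  = (1012/1505)    [8537 ≡ 1012 mod 1505]
  = (253/1505)    [1505 ≡ 1 mod 8 ⇒ (2/1505)^2 = +1]
  = (1505/253)    [QR: 253 ≡ 1 mod 4, sign kept]
  = (240/253)    [1505 ≡ 240 mod 253]
  = (15/253)    [253 ≡ 5 mod 8 ⇒ (2/253)^4 = +1]
  = (253/15)    [QR: 253 ≡ 1 mod 4, sign kept]
  = (13/15)    [253 ≡ 13 mod 15]
  = (15/13)    [QR: 13 ≡ 1 mod 4, sign kept]
  = (2/13)    [15 ≡ 2 mod 13]
  = -(1/13)    [13 ≡ 5 mod 8 ⇒ (2/13) = -1]
  = -1    [(1/13) = 1]
The Legendre symbol is -1, so x^2 ≡ 10042 (mod 8537) has no solution.

no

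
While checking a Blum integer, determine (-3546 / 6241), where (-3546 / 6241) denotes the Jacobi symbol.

(-3546 / 6241)
  = (2695 / 6241)    [-3546 ≡ 2695 mod 6241]
  = (6241 / 2695)    [QR: 6241 ≡ 1 mod 4, sign kept]
  = (851 / 2695)    [6241 ≡ 851 mod 2695]
  = -(2695 / 851)    [QR: both ≡ 3 mod 4, sign flips]
  = -(142 / 851)    [2695 ≡ 142 mod 851]
  = (71 / 851)    [851 ≡ 3 mod 8 ⇒ (2 / 851) = -1]
  = -(851 / 71)    [QR: both ≡ 3 mod 4, sign flips]
  = -(70 / 71)    [851 ≡ 70 mod 71]
  = -(35 / 71)    [71 ≡ 7 mod 8 ⇒ (2 / 71) = +1]
  = (71 / 35)    [QR: both ≡ 3 mod 4, sign flips]
  = (1 / 35)    [71 ≡ 1 mod 35]
  = 1    [(1 / 35) = 1]

1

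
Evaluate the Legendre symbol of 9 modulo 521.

1

(9 / 521)
  = (521 / 9)    [QR: 9 ≡ 1 mod 4, sign kept]
  = (8 / 9)    [521 ≡ 8 mod 9]
  = (1 / 9)    [9 ≡ 1 mod 8 ⇒ (2 / 9)^3 = +1]
  = 1    [(1 / 9) = 1]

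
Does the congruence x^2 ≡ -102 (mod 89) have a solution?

Reduce the numerator: -102 ≡ 76 (mod 89), so (-102/89) = (76/89).
Factor out 2: 76 = 2^2·19. Since 89 ≡ 1 (mod 8), (2/89) = +1, and (2/89)^2 = +1. Now have (19/89).
89 ≡ 1 (mod 4), so quadratic reciprocity gives (19/89) = (89/19). Reduce: 89 ≡ 13 (mod 19). Now have (13/19).
13 ≡ 1 (mod 4), so quadratic reciprocity gives (13/19) = (19/13). Reduce: 19 ≡ 6 (mod 13). Now have (6/13).
Factor out 2: 6 = 2·3. Since 13 ≡ 5 (mod 8), (2/13) = -1. Now have -(3/13).
13 ≡ 1 (mod 4), so quadratic reciprocity gives (3/13) = (13/3). Reduce: 13 ≡ 1 (mod 3). Now have -(1/3).
(1/3) = 1. Collecting the sign factors: -1.
(-102/89) = -1, and 89 is prime, so -102 is not a quadratic residue mod 89.

no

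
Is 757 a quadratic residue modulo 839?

yes

(757/839)
  = (839/757)    [QR: 757 ≡ 1 mod 4, sign kept]
  = (82/757)    [839 ≡ 82 mod 757]
  = -(41/757)    [757 ≡ 5 mod 8 ⇒ (2/757) = -1]
  = -(757/41)    [QR: 41 ≡ 1 mod 4, sign kept]
  = -(19/41)    [757 ≡ 19 mod 41]
  = -(41/19)    [QR: 41 ≡ 1 mod 4, sign kept]
  = -(3/19)    [41 ≡ 3 mod 19]
  = (19/3)    [QR: both ≡ 3 mod 4, sign flips]
  = (1/3)    [19 ≡ 1 mod 3]
  = 1    [(1/3) = 1]
The Legendre symbol is 1, so x^2 ≡ 757 (mod 839) has solution.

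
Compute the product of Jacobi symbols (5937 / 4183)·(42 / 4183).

1

By multiplicativity, (5937·42 / 4183) = (5937 / 4183)·(42 / 4183).
First factor (5937 / 4183):
(5937 / 4183)
  = (1754 / 4183)    [5937 ≡ 1754 mod 4183]
  = (877 / 4183)    [4183 ≡ 7 mod 8 ⇒ (2 / 4183) = +1]
  = (4183 / 877)    [QR: 877 ≡ 1 mod 4, sign kept]
  = (675 / 877)    [4183 ≡ 675 mod 877]
  = (877 / 675)    [QR: 877 ≡ 1 mod 4, sign kept]
  = (202 / 675)    [877 ≡ 202 mod 675]
  = -(101 / 675)    [675 ≡ 3 mod 8 ⇒ (2 / 675) = -1]
  = -(675 / 101)    [QR: 101 ≡ 1 mod 4, sign kept]
  = -(69 / 101)    [675 ≡ 69 mod 101]
  = -(101 / 69)    [QR: 69 ≡ 1 mod 4, sign kept]
  = -(32 / 69)    [101 ≡ 32 mod 69]
  = (1 / 69)    [69 ≡ 5 mod 8 ⇒ (2 / 69)^5 = -1]
  = 1    [(1 / 69) = 1]
Second factor (42 / 4183):
(42 / 4183)
  = (21 / 4183)    [4183 ≡ 7 mod 8 ⇒ (2 / 4183) = +1]
  = (4183 / 21)    [QR: 21 ≡ 1 mod 4, sign kept]
  = (4 / 21)    [4183 ≡ 4 mod 21]
  = (1 / 21)    [21 ≡ 5 mod 8 ⇒ (2 / 21)^2 = +1]
  = 1    [(1 / 21) = 1]
Product: (1)·(1) = 1.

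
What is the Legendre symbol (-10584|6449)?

(-10584|6449)
  = (2314|6449)    [-10584 ≡ 2314 mod 6449]
  = (1157|6449)    [6449 ≡ 1 mod 8 ⇒ (2|6449) = +1]
  = (6449|1157)    [QR: 1157 ≡ 1 mod 4, sign kept]
  = (664|1157)    [6449 ≡ 664 mod 1157]
  = -(83|1157)    [1157 ≡ 5 mod 8 ⇒ (2|1157)^3 = -1]
  = -(1157|83)    [QR: 1157 ≡ 1 mod 4, sign kept]
  = -(78|83)    [1157 ≡ 78 mod 83]
  = (39|83)    [83 ≡ 3 mod 8 ⇒ (2|83) = -1]
  = -(83|39)    [QR: both ≡ 3 mod 4, sign flips]
  = -(5|39)    [83 ≡ 5 mod 39]
  = -(39|5)    [QR: 5 ≡ 1 mod 4, sign kept]
  = -(4|5)    [39 ≡ 4 mod 5]
  = -(1|5)    [5 ≡ 5 mod 8 ⇒ (2|5)^2 = +1]
  = -1    [(1|5) = 1]

-1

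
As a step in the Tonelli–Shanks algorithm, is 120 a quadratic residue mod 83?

yes

(120|83)
  = (37|83)    [120 ≡ 37 mod 83]
  = (83|37)    [QR: 37 ≡ 1 mod 4, sign kept]
  = (9|37)    [83 ≡ 9 mod 37]
  = (37|9)    [QR: 9 ≡ 1 mod 4, sign kept]
  = (1|9)    [37 ≡ 1 mod 9]
  = 1    [(1|9) = 1]
(120|83) = 1, and 83 is prime, so 120 is a quadratic residue mod 83.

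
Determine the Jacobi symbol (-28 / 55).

Reduce the numerator: -28 ≡ 27 (mod 55), so (-28 / 55) = (27 / 55).
Both 27 ≡ 3 and 55 ≡ 3 (mod 4), so reciprocity gives (27 / 55) = -(55 / 27). Reduce: 55 ≡ 1 (mod 27). Now have -(1 / 27).
(1 / 27) = 1. Collecting the sign factors: -1.

-1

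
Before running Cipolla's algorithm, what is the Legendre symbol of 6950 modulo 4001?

Reduce the numerator: 6950 ≡ 2949 (mod 4001), so (6950/4001) = (2949/4001).
2949 ≡ 1 (mod 4), so quadratic reciprocity gives (2949/4001) = (4001/2949). Reduce: 4001 ≡ 1052 (mod 2949). Now have (1052/2949).
Factor out 2: 1052 = 2^2·263. Since 2949 ≡ 5 (mod 8), (2/2949) = -1, and (2/2949)^2 = +1. Now have (263/2949).
2949 ≡ 1 (mod 4), so quadratic reciprocity gives (263/2949) = (2949/263). Reduce: 2949 ≡ 56 (mod 263). Now have (56/263).
Factor out 2: 56 = 2^3·7. Since 263 ≡ 7 (mod 8), (2/263) = +1, and (2/263)^3 = +1. Now have (7/263).
Both 7 ≡ 3 and 263 ≡ 3 (mod 4), so reciprocity gives (7/263) = -(263/7). Reduce: 263 ≡ 4 (mod 7). Now have -(4/7).
Factor out 2: 4 = 2^2. Since 7 ≡ 7 (mod 8), (2/7) = +1, and (2/7)^2 = +1. Now have -(1/7).
(1/7) = 1. Collecting the sign factors: -1.

-1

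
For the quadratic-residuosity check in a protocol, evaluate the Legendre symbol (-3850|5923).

(-3850|5923)
  = -(3850|5923)    [5923 ≡ 3 mod 4 ⇒ (-1|5923) = -1]
  = (1925|5923)    [5923 ≡ 3 mod 8 ⇒ (2|5923) = -1]
  = (5923|1925)    [QR: 1925 ≡ 1 mod 4, sign kept]
  = (148|1925)    [5923 ≡ 148 mod 1925]
  = (37|1925)    [1925 ≡ 5 mod 8 ⇒ (2|1925)^2 = +1]
  = (1925|37)    [QR: 37 ≡ 1 mod 4, sign kept]
  = (1|37)    [1925 ≡ 1 mod 37]
  = 1    [(1|37) = 1]

1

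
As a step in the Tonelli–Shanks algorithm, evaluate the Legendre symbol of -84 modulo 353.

1

Reduce the numerator: -84 ≡ 269 (mod 353), so (-84 / 353) = (269 / 353).
269 ≡ 1 (mod 4), so quadratic reciprocity gives (269 / 353) = (353 / 269). Reduce: 353 ≡ 84 (mod 269). Now have (84 / 269).
Factor out 2: 84 = 2^2·21. Since 269 ≡ 5 (mod 8), (2 / 269) = -1, and (2 / 269)^2 = +1. Now have (21 / 269).
21 ≡ 1 (mod 4), so quadratic reciprocity gives (21 / 269) = (269 / 21). Reduce: 269 ≡ 17 (mod 21). Now have (17 / 21).
17 ≡ 1 (mod 4), so quadratic reciprocity gives (17 / 21) = (21 / 17). Reduce: 21 ≡ 4 (mod 17). Now have (4 / 17).
Factor out 2: 4 = 2^2. Since 17 ≡ 1 (mod 8), (2 / 17) = +1, and (2 / 17)^2 = +1. Now have (1 / 17).
(1 / 17) = 1. Collecting the sign factors: 1.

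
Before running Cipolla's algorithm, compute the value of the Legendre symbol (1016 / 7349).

Factor out 2: 1016 = 2^3·127. Since 7349 ≡ 5 (mod 8), (2 / 7349) = -1, and (2 / 7349)^3 = -1. Now have -(127 / 7349).
7349 ≡ 1 (mod 4), so quadratic reciprocity gives (127 / 7349) = (7349 / 127). Reduce: 7349 ≡ 110 (mod 127). Now have -(110 / 127).
Factor out 2: 110 = 2·55. Since 127 ≡ 7 (mod 8), (2 / 127) = +1. Now have -(55 / 127).
Both 55 ≡ 3 and 127 ≡ 3 (mod 4), so reciprocity gives (55 / 127) = -(127 / 55). Reduce: 127 ≡ 17 (mod 55). Now have (17 / 55).
17 ≡ 1 (mod 4), so quadratic reciprocity gives (17 / 55) = (55 / 17). Reduce: 55 ≡ 4 (mod 17). Now have (4 / 17).
Factor out 2: 4 = 2^2. Since 17 ≡ 1 (mod 8), (2 / 17) = +1, and (2 / 17)^2 = +1. Now have (1 / 17).
(1 / 17) = 1. Collecting the sign factors: 1.

1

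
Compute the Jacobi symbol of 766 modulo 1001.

1

(766|1001)
  = (383|1001)    [1001 ≡ 1 mod 8 ⇒ (2|1001) = +1]
  = (1001|383)    [QR: 1001 ≡ 1 mod 4, sign kept]
  = (235|383)    [1001 ≡ 235 mod 383]
  = -(383|235)    [QR: both ≡ 3 mod 4, sign flips]
  = -(148|235)    [383 ≡ 148 mod 235]
  = -(37|235)    [235 ≡ 3 mod 8 ⇒ (2|235)^2 = +1]
  = -(235|37)    [QR: 37 ≡ 1 mod 4, sign kept]
  = -(13|37)    [235 ≡ 13 mod 37]
  = -(37|13)    [QR: 13 ≡ 1 mod 4, sign kept]
  = -(11|13)    [37 ≡ 11 mod 13]
  = -(13|11)    [QR: 13 ≡ 1 mod 4, sign kept]
  = -(2|11)    [13 ≡ 2 mod 11]
  = (1|11)    [11 ≡ 3 mod 8 ⇒ (2|11) = -1]
  = 1    [(1|11) = 1]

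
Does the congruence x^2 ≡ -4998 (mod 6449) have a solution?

(-4998/6449)
  = (4998/6449)    [6449 ≡ 1 mod 4 ⇒ (-1/6449) = +1]
  = (2499/6449)    [6449 ≡ 1 mod 8 ⇒ (2/6449) = +1]
  = (6449/2499)    [QR: 6449 ≡ 1 mod 4, sign kept]
  = (1451/2499)    [6449 ≡ 1451 mod 2499]
  = -(2499/1451)    [QR: both ≡ 3 mod 4, sign flips]
  = -(1048/1451)    [2499 ≡ 1048 mod 1451]
  = (131/1451)    [1451 ≡ 3 mod 8 ⇒ (2/1451)^3 = -1]
  = -(1451/131)    [QR: both ≡ 3 mod 4, sign flips]
  = -(10/131)    [1451 ≡ 10 mod 131]
  = (5/131)    [131 ≡ 3 mod 8 ⇒ (2/131) = -1]
  = (131/5)    [QR: 5 ≡ 1 mod 4, sign kept]
  = (1/5)    [131 ≡ 1 mod 5]
  = 1    [(1/5) = 1]
(-4998/6449) = 1, and 6449 is prime, so -4998 is a quadratic residue mod 6449.

yes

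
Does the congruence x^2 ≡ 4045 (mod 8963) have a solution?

(4045/8963)
  = (8963/4045)    [QR: 4045 ≡ 1 mod 4, sign kept]
  = (873/4045)    [8963 ≡ 873 mod 4045]
  = (4045/873)    [QR: 873 ≡ 1 mod 4, sign kept]
  = (553/873)    [4045 ≡ 553 mod 873]
  = (873/553)    [QR: 553 ≡ 1 mod 4, sign kept]
  = (320/553)    [873 ≡ 320 mod 553]
  = (5/553)    [553 ≡ 1 mod 8 ⇒ (2/553)^6 = +1]
  = (553/5)    [QR: 5 ≡ 1 mod 4, sign kept]
  = (3/5)    [553 ≡ 3 mod 5]
  = (5/3)    [QR: 5 ≡ 1 mod 4, sign kept]
  = (2/3)    [5 ≡ 2 mod 3]
  = -(1/3)    [3 ≡ 3 mod 8 ⇒ (2/3) = -1]
  = -1    [(1/3) = 1]
The Legendre symbol is -1, so x^2 ≡ 4045 (mod 8963) has no solution.

no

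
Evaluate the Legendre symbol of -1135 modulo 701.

-1

Reduce the numerator: -1135 ≡ 267 (mod 701), so (-1135/701) = (267/701).
701 ≡ 1 (mod 4), so quadratic reciprocity gives (267/701) = (701/267). Reduce: 701 ≡ 167 (mod 267). Now have (167/267).
Both 167 ≡ 3 and 267 ≡ 3 (mod 4), so reciprocity gives (167/267) = -(267/167). Reduce: 267 ≡ 100 (mod 167). Now have -(100/167).
Factor out 2: 100 = 2^2·25. Since 167 ≡ 7 (mod 8), (2/167) = +1, and (2/167)^2 = +1. Now have -(25/167).
25 ≡ 1 (mod 4), so quadratic reciprocity gives (25/167) = (167/25). Reduce: 167 ≡ 17 (mod 25). Now have -(17/25).
17 ≡ 1 (mod 4), so quadratic reciprocity gives (17/25) = (25/17). Reduce: 25 ≡ 8 (mod 17). Now have -(8/17).
Factor out 2: 8 = 2^3. Since 17 ≡ 1 (mod 8), (2/17) = +1, and (2/17)^3 = +1. Now have -(1/17).
(1/17) = 1. Collecting the sign factors: -1.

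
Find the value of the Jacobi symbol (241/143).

1

Reduce the numerator: 241 ≡ 98 (mod 143), so (241/143) = (98/143).
Factor out 2: 98 = 2·49. Since 143 ≡ 7 (mod 8), (2/143) = +1. Now have (49/143).
49 ≡ 1 (mod 4), so quadratic reciprocity gives (49/143) = (143/49). Reduce: 143 ≡ 45 (mod 49). Now have (45/49).
45 ≡ 1 (mod 4), so quadratic reciprocity gives (45/49) = (49/45). Reduce: 49 ≡ 4 (mod 45). Now have (4/45).
Factor out 2: 4 = 2^2. Since 45 ≡ 5 (mod 8), (2/45) = -1, and (2/45)^2 = +1. Now have (1/45).
(1/45) = 1. Collecting the sign factors: 1.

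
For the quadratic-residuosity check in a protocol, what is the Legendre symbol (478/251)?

1

(478/251)
  = (227/251)    [478 ≡ 227 mod 251]
  = -(251/227)    [QR: both ≡ 3 mod 4, sign flips]
  = -(24/227)    [251 ≡ 24 mod 227]
  = (3/227)    [227 ≡ 3 mod 8 ⇒ (2/227)^3 = -1]
  = -(227/3)    [QR: both ≡ 3 mod 4, sign flips]
  = -(2/3)    [227 ≡ 2 mod 3]
  = (1/3)    [3 ≡ 3 mod 8 ⇒ (2/3) = -1]
  = 1    [(1/3) = 1]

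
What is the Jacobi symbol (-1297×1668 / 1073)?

-1

By multiplicativity, (-1297·1668 / 1073) = (-1297 / 1073)·(1668 / 1073).
First factor (-1297 / 1073):
(-1297 / 1073)
  = (1297 / 1073)    [1073 ≡ 1 mod 4 ⇒ (-1 / 1073) = +1]
  = (224 / 1073)    [1297 ≡ 224 mod 1073]
  = (7 / 1073)    [1073 ≡ 1 mod 8 ⇒ (2 / 1073)^5 = +1]
  = (1073 / 7)    [QR: 1073 ≡ 1 mod 4, sign kept]
  = (2 / 7)    [1073 ≡ 2 mod 7]
  = (1 / 7)    [7 ≡ 7 mod 8 ⇒ (2 / 7) = +1]
  = 1    [(1 / 7) = 1]
Second factor (1668 / 1073):
(1668 / 1073)
  = (595 / 1073)    [1668 ≡ 595 mod 1073]
  = (1073 / 595)    [QR: 1073 ≡ 1 mod 4, sign kept]
  = (478 / 595)    [1073 ≡ 478 mod 595]
  = -(239 / 595)    [595 ≡ 3 mod 8 ⇒ (2 / 595) = -1]
  = (595 / 239)    [QR: both ≡ 3 mod 4, sign flips]
  = (117 / 239)    [595 ≡ 117 mod 239]
  = (239 / 117)    [QR: 117 ≡ 1 mod 4, sign kept]
  = (5 / 117)    [239 ≡ 5 mod 117]
  = (117 / 5)    [QR: 5 ≡ 1 mod 4, sign kept]
  = (2 / 5)    [117 ≡ 2 mod 5]
  = -(1 / 5)    [5 ≡ 5 mod 8 ⇒ (2 / 5) = -1]
  = -1    [(1 / 5) = 1]
Product: (1)·(-1) = -1.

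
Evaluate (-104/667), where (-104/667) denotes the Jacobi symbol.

Reduce the numerator: -104 ≡ 563 (mod 667), so (-104/667) = (563/667).
Both 563 ≡ 3 and 667 ≡ 3 (mod 4), so reciprocity gives (563/667) = -(667/563). Reduce: 667 ≡ 104 (mod 563). Now have -(104/563).
Factor out 2: 104 = 2^3·13. Since 563 ≡ 3 (mod 8), (2/563) = -1, and (2/563)^3 = -1. Now have (13/563).
13 ≡ 1 (mod 4), so quadratic reciprocity gives (13/563) = (563/13). Reduce: 563 ≡ 4 (mod 13). Now have (4/13).
Factor out 2: 4 = 2^2. Since 13 ≡ 5 (mod 8), (2/13) = -1, and (2/13)^2 = +1. Now have (1/13).
(1/13) = 1. Collecting the sign factors: 1.

1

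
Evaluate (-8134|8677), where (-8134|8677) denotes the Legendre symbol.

1

Reduce the numerator: -8134 ≡ 543 (mod 8677), so (-8134|8677) = (543|8677).
8677 ≡ 1 (mod 4), so quadratic reciprocity gives (543|8677) = (8677|543). Reduce: 8677 ≡ 532 (mod 543). Now have (532|543).
Factor out 2: 532 = 2^2·133. Since 543 ≡ 7 (mod 8), (2|543) = +1, and (2|543)^2 = +1. Now have (133|543).
133 ≡ 1 (mod 4), so quadratic reciprocity gives (133|543) = (543|133). Reduce: 543 ≡ 11 (mod 133). Now have (11|133).
133 ≡ 1 (mod 4), so quadratic reciprocity gives (11|133) = (133|11). Reduce: 133 ≡ 1 (mod 11). Now have (1|11).
(1|11) = 1. Collecting the sign factors: 1.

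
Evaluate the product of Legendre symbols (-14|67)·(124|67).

1

By multiplicativity, (-14·124|67) = (-14|67)·(124|67).
First factor (-14|67):
(-14|67)
  = (53|67)    [-14 ≡ 53 mod 67]
  = (67|53)    [QR: 53 ≡ 1 mod 4, sign kept]
  = (14|53)    [67 ≡ 14 mod 53]
  = -(7|53)    [53 ≡ 5 mod 8 ⇒ (2|53) = -1]
  = -(53|7)    [QR: 53 ≡ 1 mod 4, sign kept]
  = -(4|7)    [53 ≡ 4 mod 7]
  = -(1|7)    [7 ≡ 7 mod 8 ⇒ (2|7)^2 = +1]
  = -1    [(1|7) = 1]
Second factor (124|67):
(124|67)
  = (57|67)    [124 ≡ 57 mod 67]
  = (67|57)    [QR: 57 ≡ 1 mod 4, sign kept]
  = (10|57)    [67 ≡ 10 mod 57]
  = (5|57)    [57 ≡ 1 mod 8 ⇒ (2|57) = +1]
  = (57|5)    [QR: 5 ≡ 1 mod 4, sign kept]
  = (2|5)    [57 ≡ 2 mod 5]
  = -(1|5)    [5 ≡ 5 mod 8 ⇒ (2|5) = -1]
  = -1    [(1|5) = 1]
Product: (-1)·(-1) = 1.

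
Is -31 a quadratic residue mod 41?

yes

(-31/41)
  = (31/41)    [41 ≡ 1 mod 4 ⇒ (-1/41) = +1]
  = (41/31)    [QR: 41 ≡ 1 mod 4, sign kept]
  = (10/31)    [41 ≡ 10 mod 31]
  = (5/31)    [31 ≡ 7 mod 8 ⇒ (2/31) = +1]
  = (31/5)    [QR: 5 ≡ 1 mod 4, sign kept]
  = (1/5)    [31 ≡ 1 mod 5]
  = 1    [(1/5) = 1]
The Legendre symbol is 1, so x^2 ≡ -31 (mod 41) has solution.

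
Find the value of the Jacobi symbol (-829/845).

(-829/845)
  = (829/845)    [845 ≡ 1 mod 4 ⇒ (-1/845) = +1]
  = (845/829)    [QR: 829 ≡ 1 mod 4, sign kept]
  = (16/829)    [845 ≡ 16 mod 829]
  = (1/829)    [829 ≡ 5 mod 8 ⇒ (2/829)^4 = +1]
  = 1    [(1/829) = 1]

1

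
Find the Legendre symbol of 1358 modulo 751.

(1358/751)
  = (607/751)    [1358 ≡ 607 mod 751]
  = -(751/607)    [QR: both ≡ 3 mod 4, sign flips]
  = -(144/607)    [751 ≡ 144 mod 607]
  = -(9/607)    [607 ≡ 7 mod 8 ⇒ (2/607)^4 = +1]
  = -(607/9)    [QR: 9 ≡ 1 mod 4, sign kept]
  = -(4/9)    [607 ≡ 4 mod 9]
  = -(1/9)    [9 ≡ 1 mod 8 ⇒ (2/9)^2 = +1]
  = -1    [(1/9) = 1]

-1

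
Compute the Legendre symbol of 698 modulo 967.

(698 / 967)
  = (349 / 967)    [967 ≡ 7 mod 8 ⇒ (2 / 967) = +1]
  = (967 / 349)    [QR: 349 ≡ 1 mod 4, sign kept]
  = (269 / 349)    [967 ≡ 269 mod 349]
  = (349 / 269)    [QR: 269 ≡ 1 mod 4, sign kept]
  = (80 / 269)    [349 ≡ 80 mod 269]
  = (5 / 269)    [269 ≡ 5 mod 8 ⇒ (2 / 269)^4 = +1]
  = (269 / 5)    [QR: 5 ≡ 1 mod 4, sign kept]
  = (4 / 5)    [269 ≡ 4 mod 5]
  = (1 / 5)    [5 ≡ 5 mod 8 ⇒ (2 / 5)^2 = +1]
  = 1    [(1 / 5) = 1]

1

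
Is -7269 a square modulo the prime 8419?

yes

(-7269/8419)
  = (1150/8419)    [-7269 ≡ 1150 mod 8419]
  = -(575/8419)    [8419 ≡ 3 mod 8 ⇒ (2/8419) = -1]
  = (8419/575)    [QR: both ≡ 3 mod 4, sign flips]
  = (369/575)    [8419 ≡ 369 mod 575]
  = (575/369)    [QR: 369 ≡ 1 mod 4, sign kept]
  = (206/369)    [575 ≡ 206 mod 369]
  = (103/369)    [369 ≡ 1 mod 8 ⇒ (2/369) = +1]
  = (369/103)    [QR: 369 ≡ 1 mod 4, sign kept]
  = (60/103)    [369 ≡ 60 mod 103]
  = (15/103)    [103 ≡ 7 mod 8 ⇒ (2/103)^2 = +1]
  = -(103/15)    [QR: both ≡ 3 mod 4, sign flips]
  = -(13/15)    [103 ≡ 13 mod 15]
  = -(15/13)    [QR: 13 ≡ 1 mod 4, sign kept]
  = -(2/13)    [15 ≡ 2 mod 13]
  = (1/13)    [13 ≡ 5 mod 8 ⇒ (2/13) = -1]
  = 1    [(1/13) = 1]
The Legendre symbol is 1, so x^2 ≡ -7269 (mod 8419) has solution.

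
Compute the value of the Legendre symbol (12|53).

Factor out 2: 12 = 2^2·3. Since 53 ≡ 5 (mod 8), (2|53) = -1, and (2|53)^2 = +1. Now have (3|53).
53 ≡ 1 (mod 4), so quadratic reciprocity gives (3|53) = (53|3). Reduce: 53 ≡ 2 (mod 3). Now have (2|3).
Factor out 2: 2 = 2. Since 3 ≡ 3 (mod 8), (2|3) = -1. Now have -(1|3).
(1|3) = 1. Collecting the sign factors: -1.

-1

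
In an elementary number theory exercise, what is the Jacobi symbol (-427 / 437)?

1

(-427 / 437)
  = (10 / 437)    [-427 ≡ 10 mod 437]
  = -(5 / 437)    [437 ≡ 5 mod 8 ⇒ (2 / 437) = -1]
  = -(437 / 5)    [QR: 5 ≡ 1 mod 4, sign kept]
  = -(2 / 5)    [437 ≡ 2 mod 5]
  = (1 / 5)    [5 ≡ 5 mod 8 ⇒ (2 / 5) = -1]
  = 1    [(1 / 5) = 1]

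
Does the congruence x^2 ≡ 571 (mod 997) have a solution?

no

997 ≡ 1 (mod 4), so quadratic reciprocity gives (571/997) = (997/571). Reduce: 997 ≡ 426 (mod 571). Now have (426/571).
Factor out 2: 426 = 2·213. Since 571 ≡ 3 (mod 8), (2/571) = -1. Now have -(213/571).
213 ≡ 1 (mod 4), so quadratic reciprocity gives (213/571) = (571/213). Reduce: 571 ≡ 145 (mod 213). Now have -(145/213).
145 ≡ 1 (mod 4), so quadratic reciprocity gives (145/213) = (213/145). Reduce: 213 ≡ 68 (mod 145). Now have -(68/145).
Factor out 2: 68 = 2^2·17. Since 145 ≡ 1 (mod 8), (2/145) = +1, and (2/145)^2 = +1. Now have -(17/145).
17 ≡ 1 (mod 4), so quadratic reciprocity gives (17/145) = (145/17). Reduce: 145 ≡ 9 (mod 17). Now have -(9/17).
9 ≡ 1 (mod 4), so quadratic reciprocity gives (9/17) = (17/9). Reduce: 17 ≡ 8 (mod 9). Now have -(8/9).
Factor out 2: 8 = 2^3. Since 9 ≡ 1 (mod 8), (2/9) = +1, and (2/9)^3 = +1. Now have -(1/9).
(1/9) = 1. Collecting the sign factors: -1.
The Legendre symbol is -1, so x^2 ≡ 571 (mod 997) has no solution.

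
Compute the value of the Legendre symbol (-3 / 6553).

Reduce the numerator: -3 ≡ 6550 (mod 6553), so (-3 / 6553) = (6550 / 6553).
Factor out 2: 6550 = 2·3275. Since 6553 ≡ 1 (mod 8), (2 / 6553) = +1. Now have (3275 / 6553).
6553 ≡ 1 (mod 4), so quadratic reciprocity gives (3275 / 6553) = (6553 / 3275). Reduce: 6553 ≡ 3 (mod 3275). Now have (3 / 3275).
Both 3 ≡ 3 and 3275 ≡ 3 (mod 4), so reciprocity gives (3 / 3275) = -(3275 / 3). Reduce: 3275 ≡ 2 (mod 3). Now have -(2 / 3).
Factor out 2: 2 = 2. Since 3 ≡ 3 (mod 8), (2 / 3) = -1. Now have (1 / 3).
(1 / 3) = 1. Collecting the sign factors: 1.

1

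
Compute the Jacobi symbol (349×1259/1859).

By multiplicativity, (349·1259/1859) = (349/1859)·(1259/1859).
First factor (349/1859):
349 ≡ 1 (mod 4), so quadratic reciprocity gives (349/1859) = (1859/349). Reduce: 1859 ≡ 114 (mod 349). Now have (114/349).
Factor out 2: 114 = 2·57. Since 349 ≡ 5 (mod 8), (2/349) = -1. Now have -(57/349).
57 ≡ 1 (mod 4), so quadratic reciprocity gives (57/349) = (349/57). Reduce: 349 ≡ 7 (mod 57). Now have -(7/57).
57 ≡ 1 (mod 4), so quadratic reciprocity gives (7/57) = (57/7). Reduce: 57 ≡ 1 (mod 7). Now have -(1/7).
(1/7) = 1. Collecting the sign factors: -1.
Second factor (1259/1859):
Both 1259 ≡ 3 and 1859 ≡ 3 (mod 4), so reciprocity gives (1259/1859) = -(1859/1259). Reduce: 1859 ≡ 600 (mod 1259). Now have -(600/1259).
Factor out 2: 600 = 2^3·75. Since 1259 ≡ 3 (mod 8), (2/1259) = -1, and (2/1259)^3 = -1. Now have (75/1259).
Both 75 ≡ 3 and 1259 ≡ 3 (mod 4), so reciprocity gives (75/1259) = -(1259/75). Reduce: 1259 ≡ 59 (mod 75). Now have -(59/75).
Both 59 ≡ 3 and 75 ≡ 3 (mod 4), so reciprocity gives (59/75) = -(75/59). Reduce: 75 ≡ 16 (mod 59). Now have (16/59).
Factor out 2: 16 = 2^4. Since 59 ≡ 3 (mod 8), (2/59) = -1, and (2/59)^4 = +1. Now have (1/59).
(1/59) = 1. Collecting the sign factors: 1.
Product: (-1)·(1) = -1.

-1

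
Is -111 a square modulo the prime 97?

(-111/97)
  = (83/97)    [-111 ≡ 83 mod 97]
  = (97/83)    [QR: 97 ≡ 1 mod 4, sign kept]
  = (14/83)    [97 ≡ 14 mod 83]
  = -(7/83)    [83 ≡ 3 mod 8 ⇒ (2/83) = -1]
  = (83/7)    [QR: both ≡ 3 mod 4, sign flips]
  = (6/7)    [83 ≡ 6 mod 7]
  = (3/7)    [7 ≡ 7 mod 8 ⇒ (2/7) = +1]
  = -(7/3)    [QR: both ≡ 3 mod 4, sign flips]
  = -(1/3)    [7 ≡ 1 mod 3]
  = -1    [(1/3) = 1]
(-111/97) = -1, and 97 is prime, so -111 is not a quadratic residue mod 97.

no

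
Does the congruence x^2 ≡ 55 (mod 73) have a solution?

(55/73)
  = (73/55)    [QR: 73 ≡ 1 mod 4, sign kept]
  = (18/55)    [73 ≡ 18 mod 55]
  = (9/55)    [55 ≡ 7 mod 8 ⇒ (2/55) = +1]
  = (55/9)    [QR: 9 ≡ 1 mod 4, sign kept]
  = (1/9)    [55 ≡ 1 mod 9]
  = 1    [(1/9) = 1]
The Legendre symbol is 1, so x^2 ≡ 55 (mod 73) has solution.

yes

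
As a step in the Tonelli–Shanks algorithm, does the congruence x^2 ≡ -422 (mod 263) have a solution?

(-422|263)
  = -(422|263)    [263 ≡ 3 mod 4 ⇒ (-1|263) = -1]
  = -(159|263)    [422 ≡ 159 mod 263]
  = (263|159)    [QR: both ≡ 3 mod 4, sign flips]
  = (104|159)    [263 ≡ 104 mod 159]
  = (13|159)    [159 ≡ 7 mod 8 ⇒ (2|159)^3 = +1]
  = (159|13)    [QR: 13 ≡ 1 mod 4, sign kept]
  = (3|13)    [159 ≡ 3 mod 13]
  = (13|3)    [QR: 13 ≡ 1 mod 4, sign kept]
  = (1|3)    [13 ≡ 1 mod 3]
  = 1    [(1|3) = 1]
(-422|263) = 1, and 263 is prime, so -422 is a quadratic residue mod 263.

yes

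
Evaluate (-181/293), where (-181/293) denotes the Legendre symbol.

Pull out -1: (-181/293) = (-1/293)·(181/293). Since 293 ≡ 1 (mod 4), (-1/293) = +1. Now have (181/293).
181 ≡ 1 (mod 4), so quadratic reciprocity gives (181/293) = (293/181). Reduce: 293 ≡ 112 (mod 181). Now have (112/181).
Factor out 2: 112 = 2^4·7. Since 181 ≡ 5 (mod 8), (2/181) = -1, and (2/181)^4 = +1. Now have (7/181).
181 ≡ 1 (mod 4), so quadratic reciprocity gives (7/181) = (181/7). Reduce: 181 ≡ 6 (mod 7). Now have (6/7).
Factor out 2: 6 = 2·3. Since 7 ≡ 7 (mod 8), (2/7) = +1. Now have (3/7).
Both 3 ≡ 3 and 7 ≡ 3 (mod 4), so reciprocity gives (3/7) = -(7/3). Reduce: 7 ≡ 1 (mod 3). Now have -(1/3).
(1/3) = 1. Collecting the sign factors: -1.

-1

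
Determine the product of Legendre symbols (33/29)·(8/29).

By multiplicativity, (33·8/29) = (33/29)·(8/29).
First factor (33/29):
(33/29)
  = (4/29)    [33 ≡ 4 mod 29]
  = (1/29)    [29 ≡ 5 mod 8 ⇒ (2/29)^2 = +1]
  = 1    [(1/29) = 1]
Second factor (8/29):
(8/29)
  = -(1/29)    [29 ≡ 5 mod 8 ⇒ (2/29)^3 = -1]
  = -1    [(1/29) = 1]
Product: (1)·(-1) = -1.

-1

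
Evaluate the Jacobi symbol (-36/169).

(-36/169)
  = (133/169)    [-36 ≡ 133 mod 169]
  = (169/133)    [QR: 133 ≡ 1 mod 4, sign kept]
  = (36/133)    [169 ≡ 36 mod 133]
  = (9/133)    [133 ≡ 5 mod 8 ⇒ (2/133)^2 = +1]
  = (133/9)    [QR: 9 ≡ 1 mod 4, sign kept]
  = (7/9)    [133 ≡ 7 mod 9]
  = (9/7)    [QR: 9 ≡ 1 mod 4, sign kept]
  = (2/7)    [9 ≡ 2 mod 7]
  = (1/7)    [7 ≡ 7 mod 8 ⇒ (2/7) = +1]
  = 1    [(1/7) = 1]

1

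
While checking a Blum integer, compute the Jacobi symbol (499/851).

Both 499 ≡ 3 and 851 ≡ 3 (mod 4), so reciprocity gives (499/851) = -(851/499). Reduce: 851 ≡ 352 (mod 499). Now have -(352/499).
Factor out 2: 352 = 2^5·11. Since 499 ≡ 3 (mod 8), (2/499) = -1, and (2/499)^5 = -1. Now have (11/499).
Both 11 ≡ 3 and 499 ≡ 3 (mod 4), so reciprocity gives (11/499) = -(499/11). Reduce: 499 ≡ 4 (mod 11). Now have -(4/11).
Factor out 2: 4 = 2^2. Since 11 ≡ 3 (mod 8), (2/11) = -1, and (2/11)^2 = +1. Now have -(1/11).
(1/11) = 1. Collecting the sign factors: -1.

-1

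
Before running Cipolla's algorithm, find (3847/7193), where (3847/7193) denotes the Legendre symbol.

7193 ≡ 1 (mod 4), so quadratic reciprocity gives (3847/7193) = (7193/3847). Reduce: 7193 ≡ 3346 (mod 3847). Now have (3346/3847).
Factor out 2: 3346 = 2·1673. Since 3847 ≡ 7 (mod 8), (2/3847) = +1. Now have (1673/3847).
1673 ≡ 1 (mod 4), so quadratic reciprocity gives (1673/3847) = (3847/1673). Reduce: 3847 ≡ 501 (mod 1673). Now have (501/1673).
501 ≡ 1 (mod 4), so quadratic reciprocity gives (501/1673) = (1673/501). Reduce: 1673 ≡ 170 (mod 501). Now have (170/501).
Factor out 2: 170 = 2·85. Since 501 ≡ 5 (mod 8), (2/501) = -1. Now have -(85/501).
85 ≡ 1 (mod 4), so quadratic reciprocity gives (85/501) = (501/85). Reduce: 501 ≡ 76 (mod 85). Now have -(76/85).
Factor out 2: 76 = 2^2·19. Since 85 ≡ 5 (mod 8), (2/85) = -1, and (2/85)^2 = +1. Now have -(19/85).
85 ≡ 1 (mod 4), so quadratic reciprocity gives (19/85) = (85/19). Reduce: 85 ≡ 9 (mod 19). Now have -(9/19).
9 ≡ 1 (mod 4), so quadratic reciprocity gives (9/19) = (19/9). Reduce: 19 ≡ 1 (mod 9). Now have -(1/9).
(1/9) = 1. Collecting the sign factors: -1.

-1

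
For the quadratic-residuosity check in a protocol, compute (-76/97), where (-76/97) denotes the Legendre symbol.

(-76/97)
  = (21/97)    [-76 ≡ 21 mod 97]
  = (97/21)    [QR: 21 ≡ 1 mod 4, sign kept]
  = (13/21)    [97 ≡ 13 mod 21]
  = (21/13)    [QR: 13 ≡ 1 mod 4, sign kept]
  = (8/13)    [21 ≡ 8 mod 13]
  = -(1/13)    [13 ≡ 5 mod 8 ⇒ (2/13)^3 = -1]
  = -1    [(1/13) = 1]

-1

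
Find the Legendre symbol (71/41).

Reduce the numerator: 71 ≡ 30 (mod 41), so (71/41) = (30/41).
Factor out 2: 30 = 2·15. Since 41 ≡ 1 (mod 8), (2/41) = +1. Now have (15/41).
41 ≡ 1 (mod 4), so quadratic reciprocity gives (15/41) = (41/15). Reduce: 41 ≡ 11 (mod 15). Now have (11/15).
Both 11 ≡ 3 and 15 ≡ 3 (mod 4), so reciprocity gives (11/15) = -(15/11). Reduce: 15 ≡ 4 (mod 11). Now have -(4/11).
Factor out 2: 4 = 2^2. Since 11 ≡ 3 (mod 8), (2/11) = -1, and (2/11)^2 = +1. Now have -(1/11).
(1/11) = 1. Collecting the sign factors: -1.

-1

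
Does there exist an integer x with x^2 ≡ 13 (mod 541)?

no

(13/541)
  = (541/13)    [QR: 13 ≡ 1 mod 4, sign kept]
  = (8/13)    [541 ≡ 8 mod 13]
  = -(1/13)    [13 ≡ 5 mod 8 ⇒ (2/13)^3 = -1]
  = -1    [(1/13) = 1]
The Legendre symbol is -1, so x^2 ≡ 13 (mod 541) has no solution.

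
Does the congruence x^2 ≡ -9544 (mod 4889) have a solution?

yes

(-9544|4889)
  = (234|4889)    [-9544 ≡ 234 mod 4889]
  = (117|4889)    [4889 ≡ 1 mod 8 ⇒ (2|4889) = +1]
  = (4889|117)    [QR: 117 ≡ 1 mod 4, sign kept]
  = (92|117)    [4889 ≡ 92 mod 117]
  = (23|117)    [117 ≡ 5 mod 8 ⇒ (2|117)^2 = +1]
  = (117|23)    [QR: 117 ≡ 1 mod 4, sign kept]
  = (2|23)    [117 ≡ 2 mod 23]
  = (1|23)    [23 ≡ 7 mod 8 ⇒ (2|23) = +1]
  = 1    [(1|23) = 1]
(-9544|4889) = 1, and 4889 is prime, so -9544 is a quadratic residue mod 4889.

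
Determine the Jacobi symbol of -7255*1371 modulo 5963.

-1

By multiplicativity, (-7255·1371 / 5963) = (-7255 / 5963)·(1371 / 5963).
First factor (-7255 / 5963):
Pull out -1: (-7255 / 5963) = (-1 / 5963)·(7255 / 5963). Since 5963 ≡ 3 (mod 4), (-1 / 5963) = -1. Now have -(7255 / 5963).
Reduce the numerator: 7255 ≡ 1292 (mod 5963), so (7255 / 5963) = (1292 / 5963).
Factor out 2: 1292 = 2^2·323. Since 5963 ≡ 3 (mod 8), (2 / 5963) = -1, and (2 / 5963)^2 = +1. Now have -(323 / 5963).
Both 323 ≡ 3 and 5963 ≡ 3 (mod 4), so reciprocity gives (323 / 5963) = -(5963 / 323). Reduce: 5963 ≡ 149 (mod 323). Now have (149 / 323).
149 ≡ 1 (mod 4), so quadratic reciprocity gives (149 / 323) = (323 / 149). Reduce: 323 ≡ 25 (mod 149). Now have (25 / 149).
25 ≡ 1 (mod 4), so quadratic reciprocity gives (25 / 149) = (149 / 25). Reduce: 149 ≡ 24 (mod 25). Now have (24 / 25).
Factor out 2: 24 = 2^3·3. Since 25 ≡ 1 (mod 8), (2 / 25) = +1, and (2 / 25)^3 = +1. Now have (3 / 25).
25 ≡ 1 (mod 4), so quadratic reciprocity gives (3 / 25) = (25 / 3). Reduce: 25 ≡ 1 (mod 3). Now have (1 / 3).
(1 / 3) = 1. Collecting the sign factors: 1.
Second factor (1371 / 5963):
Both 1371 ≡ 3 and 5963 ≡ 3 (mod 4), so reciprocity gives (1371 / 5963) = -(5963 / 1371). Reduce: 5963 ≡ 479 (mod 1371). Now have -(479 / 1371).
Both 479 ≡ 3 and 1371 ≡ 3 (mod 4), so reciprocity gives (479 / 1371) = -(1371 / 479). Reduce: 1371 ≡ 413 (mod 479). Now have (413 / 479).
413 ≡ 1 (mod 4), so quadratic reciprocity gives (413 / 479) = (479 / 413). Reduce: 479 ≡ 66 (mod 413). Now have (66 / 413).
Factor out 2: 66 = 2·33. Since 413 ≡ 5 (mod 8), (2 / 413) = -1. Now have -(33 / 413).
33 ≡ 1 (mod 4), so quadratic reciprocity gives (33 / 413) = (413 / 33). Reduce: 413 ≡ 17 (mod 33). Now have -(17 / 33).
17 ≡ 1 (mod 4), so quadratic reciprocity gives (17 / 33) = (33 / 17). Reduce: 33 ≡ 16 (mod 17). Now have -(16 / 17).
Factor out 2: 16 = 2^4. Since 17 ≡ 1 (mod 8), (2 / 17) = +1, and (2 / 17)^4 = +1. Now have -(1 / 17).
(1 / 17) = 1. Collecting the sign factors: -1.
Product: (1)·(-1) = -1.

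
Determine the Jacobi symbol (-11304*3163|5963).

-1

By multiplicativity, (-11304·3163|5963) = (-11304|5963)·(3163|5963).
First factor (-11304|5963):
(-11304|5963)
  = (622|5963)    [-11304 ≡ 622 mod 5963]
  = -(311|5963)    [5963 ≡ 3 mod 8 ⇒ (2|5963) = -1]
  = (5963|311)    [QR: both ≡ 3 mod 4, sign flips]
  = (54|311)    [5963 ≡ 54 mod 311]
  = (27|311)    [311 ≡ 7 mod 8 ⇒ (2|311) = +1]
  = -(311|27)    [QR: both ≡ 3 mod 4, sign flips]
  = -(14|27)    [311 ≡ 14 mod 27]
  = (7|27)    [27 ≡ 3 mod 8 ⇒ (2|27) = -1]
  = -(27|7)    [QR: both ≡ 3 mod 4, sign flips]
  = -(6|7)    [27 ≡ 6 mod 7]
  = -(3|7)    [7 ≡ 7 mod 8 ⇒ (2|7) = +1]
  = (7|3)    [QR: both ≡ 3 mod 4, sign flips]
  = (1|3)    [7 ≡ 1 mod 3]
  = 1    [(1|3) = 1]
Second factor (3163|5963):
(3163|5963)
  = -(5963|3163)    [QR: both ≡ 3 mod 4, sign flips]
  = -(2800|3163)    [5963 ≡ 2800 mod 3163]
  = -(175|3163)    [3163 ≡ 3 mod 8 ⇒ (2|3163)^4 = +1]
  = (3163|175)    [QR: both ≡ 3 mod 4, sign flips]
  = (13|175)    [3163 ≡ 13 mod 175]
  = (175|13)    [QR: 13 ≡ 1 mod 4, sign kept]
  = (6|13)    [175 ≡ 6 mod 13]
  = -(3|13)    [13 ≡ 5 mod 8 ⇒ (2|13) = -1]
  = -(13|3)    [QR: 13 ≡ 1 mod 4, sign kept]
  = -(1|3)    [13 ≡ 1 mod 3]
  = -1    [(1|3) = 1]
Product: (1)·(-1) = -1.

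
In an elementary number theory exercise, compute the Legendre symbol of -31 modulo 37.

Reduce the numerator: -31 ≡ 6 (mod 37), so (-31 / 37) = (6 / 37).
Factor out 2: 6 = 2·3. Since 37 ≡ 5 (mod 8), (2 / 37) = -1. Now have -(3 / 37).
37 ≡ 1 (mod 4), so quadratic reciprocity gives (3 / 37) = (37 / 3). Reduce: 37 ≡ 1 (mod 3). Now have -(1 / 3).
(1 / 3) = 1. Collecting the sign factors: -1.

-1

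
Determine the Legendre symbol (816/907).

(816/907)
  = (51/907)    [907 ≡ 3 mod 8 ⇒ (2/907)^4 = +1]
  = -(907/51)    [QR: both ≡ 3 mod 4, sign flips]
  = -(40/51)    [907 ≡ 40 mod 51]
  = (5/51)    [51 ≡ 3 mod 8 ⇒ (2/51)^3 = -1]
  = (51/5)    [QR: 5 ≡ 1 mod 4, sign kept]
  = (1/5)    [51 ≡ 1 mod 5]
  = 1    [(1/5) = 1]

1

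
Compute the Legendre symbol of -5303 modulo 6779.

Pull out -1: (-5303 / 6779) = (-1 / 6779)·(5303 / 6779). Since 6779 ≡ 3 (mod 4), (-1 / 6779) = -1. Now have -(5303 / 6779).
Both 5303 ≡ 3 and 6779 ≡ 3 (mod 4), so reciprocity gives (5303 / 6779) = -(6779 / 5303). Reduce: 6779 ≡ 1476 (mod 5303). Now have (1476 / 5303).
Factor out 2: 1476 = 2^2·369. Since 5303 ≡ 7 (mod 8), (2 / 5303) = +1, and (2 / 5303)^2 = +1. Now have (369 / 5303).
369 ≡ 1 (mod 4), so quadratic reciprocity gives (369 / 5303) = (5303 / 369). Reduce: 5303 ≡ 137 (mod 369). Now have (137 / 369).
137 ≡ 1 (mod 4), so quadratic reciprocity gives (137 / 369) = (369 / 137). Reduce: 369 ≡ 95 (mod 137). Now have (95 / 137).
137 ≡ 1 (mod 4), so quadratic reciprocity gives (95 / 137) = (137 / 95). Reduce: 137 ≡ 42 (mod 95). Now have (42 / 95).
Factor out 2: 42 = 2·21. Since 95 ≡ 7 (mod 8), (2 / 95) = +1. Now have (21 / 95).
21 ≡ 1 (mod 4), so quadratic reciprocity gives (21 / 95) = (95 / 21). Reduce: 95 ≡ 11 (mod 21). Now have (11 / 21).
21 ≡ 1 (mod 4), so quadratic reciprocity gives (11 / 21) = (21 / 11). Reduce: 21 ≡ 10 (mod 11). Now have (10 / 11).
Factor out 2: 10 = 2·5. Since 11 ≡ 3 (mod 8), (2 / 11) = -1. Now have -(5 / 11).
5 ≡ 1 (mod 4), so quadratic reciprocity gives (5 / 11) = (11 / 5). Reduce: 11 ≡ 1 (mod 5). Now have -(1 / 5).
(1 / 5) = 1. Collecting the sign factors: -1.

-1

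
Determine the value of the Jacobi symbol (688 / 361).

(688 / 361)
  = (327 / 361)    [688 ≡ 327 mod 361]
  = (361 / 327)    [QR: 361 ≡ 1 mod 4, sign kept]
  = (34 / 327)    [361 ≡ 34 mod 327]
  = (17 / 327)    [327 ≡ 7 mod 8 ⇒ (2 / 327) = +1]
  = (327 / 17)    [QR: 17 ≡ 1 mod 4, sign kept]
  = (4 / 17)    [327 ≡ 4 mod 17]
  = (1 / 17)    [17 ≡ 1 mod 8 ⇒ (2 / 17)^2 = +1]
  = 1    [(1 / 17) = 1]

1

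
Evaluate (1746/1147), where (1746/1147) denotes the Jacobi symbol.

(1746/1147)
  = (599/1147)    [1746 ≡ 599 mod 1147]
  = -(1147/599)    [QR: both ≡ 3 mod 4, sign flips]
  = -(548/599)    [1147 ≡ 548 mod 599]
  = -(137/599)    [599 ≡ 7 mod 8 ⇒ (2/599)^2 = +1]
  = -(599/137)    [QR: 137 ≡ 1 mod 4, sign kept]
  = -(51/137)    [599 ≡ 51 mod 137]
  = -(137/51)    [QR: 137 ≡ 1 mod 4, sign kept]
  = -(35/51)    [137 ≡ 35 mod 51]
  = (51/35)    [QR: both ≡ 3 mod 4, sign flips]
  = (16/35)    [51 ≡ 16 mod 35]
  = (1/35)    [35 ≡ 3 mod 8 ⇒ (2/35)^4 = +1]
  = 1    [(1/35) = 1]

1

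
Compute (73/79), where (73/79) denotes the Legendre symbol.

73 ≡ 1 (mod 4), so quadratic reciprocity gives (73/79) = (79/73). Reduce: 79 ≡ 6 (mod 73). Now have (6/73).
Factor out 2: 6 = 2·3. Since 73 ≡ 1 (mod 8), (2/73) = +1. Now have (3/73).
73 ≡ 1 (mod 4), so quadratic reciprocity gives (3/73) = (73/3). Reduce: 73 ≡ 1 (mod 3). Now have (1/3).
(1/3) = 1. Collecting the sign factors: 1.

1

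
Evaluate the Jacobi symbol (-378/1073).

-1

Reduce the numerator: -378 ≡ 695 (mod 1073), so (-378/1073) = (695/1073).
1073 ≡ 1 (mod 4), so quadratic reciprocity gives (695/1073) = (1073/695). Reduce: 1073 ≡ 378 (mod 695). Now have (378/695).
Factor out 2: 378 = 2·189. Since 695 ≡ 7 (mod 8), (2/695) = +1. Now have (189/695).
189 ≡ 1 (mod 4), so quadratic reciprocity gives (189/695) = (695/189). Reduce: 695 ≡ 128 (mod 189). Now have (128/189).
Factor out 2: 128 = 2^7. Since 189 ≡ 5 (mod 8), (2/189) = -1, and (2/189)^7 = -1. Now have -(1/189).
(1/189) = 1. Collecting the sign factors: -1.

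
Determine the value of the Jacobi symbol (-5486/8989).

-1

Pull out -1: (-5486/8989) = (-1/8989)·(5486/8989). Since 8989 ≡ 1 (mod 4), (-1/8989) = +1. Now have (5486/8989).
Factor out 2: 5486 = 2·2743. Since 8989 ≡ 5 (mod 8), (2/8989) = -1. Now have -(2743/8989).
8989 ≡ 1 (mod 4), so quadratic reciprocity gives (2743/8989) = (8989/2743). Reduce: 8989 ≡ 760 (mod 2743). Now have -(760/2743).
Factor out 2: 760 = 2^3·95. Since 2743 ≡ 7 (mod 8), (2/2743) = +1, and (2/2743)^3 = +1. Now have -(95/2743).
Both 95 ≡ 3 and 2743 ≡ 3 (mod 4), so reciprocity gives (95/2743) = -(2743/95). Reduce: 2743 ≡ 83 (mod 95). Now have (83/95).
Both 83 ≡ 3 and 95 ≡ 3 (mod 4), so reciprocity gives (83/95) = -(95/83). Reduce: 95 ≡ 12 (mod 83). Now have -(12/83).
Factor out 2: 12 = 2^2·3. Since 83 ≡ 3 (mod 8), (2/83) = -1, and (2/83)^2 = +1. Now have -(3/83).
Both 3 ≡ 3 and 83 ≡ 3 (mod 4), so reciprocity gives (3/83) = -(83/3). Reduce: 83 ≡ 2 (mod 3). Now have (2/3).
Factor out 2: 2 = 2. Since 3 ≡ 3 (mod 8), (2/3) = -1. Now have -(1/3).
(1/3) = 1. Collecting the sign factors: -1.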